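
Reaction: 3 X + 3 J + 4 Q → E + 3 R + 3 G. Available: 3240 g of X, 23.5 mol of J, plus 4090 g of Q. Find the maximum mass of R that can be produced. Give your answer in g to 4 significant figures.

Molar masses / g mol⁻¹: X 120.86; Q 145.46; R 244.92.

5165 g

n(X) = 3240 / 120.86 = 26.81 mol
n(J) = 23.50 mol
n(Q) = 4090 / 145.46 = 28.12 mol
n/ν for X = 26.81/3 = 8.937
n/ν for J = 23.50/3 = 7.833
n/ν for Q = 28.12/4 = 7.030
Smallest n/ν is Q → limiting reagent.
n(R) = (3/4) × 28.12 = 21.09 mol
mass = 21.09 × 244.92 = 5165 g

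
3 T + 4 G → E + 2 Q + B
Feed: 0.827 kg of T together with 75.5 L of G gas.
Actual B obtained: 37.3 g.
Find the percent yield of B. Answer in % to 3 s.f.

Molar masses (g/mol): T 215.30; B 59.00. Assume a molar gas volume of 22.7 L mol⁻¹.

76.0 %

n(T) = 0.8270×1000 / 215.30 = 3.841 mol
n(G) = 75.50 / 22.7 = 3.326 mol
n/ν for T = 3.841/3 = 1.280
n/ν for G = 3.326/4 = 0.8315
Smallest n/ν is G → limiting reagent.
theoretical n(B) = (1/4) × 3.326 = 0.8315 mol → 49.06 g
% yield = 37.3 / 49.06 × 100 = 76.03 %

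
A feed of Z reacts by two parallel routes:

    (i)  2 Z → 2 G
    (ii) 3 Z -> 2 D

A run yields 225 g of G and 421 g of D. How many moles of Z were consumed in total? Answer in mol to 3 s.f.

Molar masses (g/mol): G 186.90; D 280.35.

n(G) = 225 / 186.90 = 1.204 mol
n(D) = 421 / 280.35 = 1.502 mol
n(Z) via (i) = (2/2)×1.204 = 1.204 mol
n(Z) via (ii) = (3/2)×1.502 = 2.253 mol
total n(Z) = 1.204 + 2.253 = 3.457 mol

3.46 mol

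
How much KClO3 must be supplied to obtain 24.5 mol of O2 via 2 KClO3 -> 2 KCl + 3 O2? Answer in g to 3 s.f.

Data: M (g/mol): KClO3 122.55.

2000 g

n(O2) = 24.50 mol
n(KClO3) = (2/3) × 24.50 = 16.33 mol
mass = 16.33 × 122.55 = 2001 g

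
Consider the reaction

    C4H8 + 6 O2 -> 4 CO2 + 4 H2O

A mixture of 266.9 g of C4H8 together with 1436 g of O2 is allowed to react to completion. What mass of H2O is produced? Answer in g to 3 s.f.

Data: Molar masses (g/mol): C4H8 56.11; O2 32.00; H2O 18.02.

343 g

n(C4H8) = 266.9 / 56.11 = 4.757 mol
n(O2) = 1436 / 32.00 = 44.88 mol
n/ν for C4H8 = 4.757/1 = 4.757
n/ν for O2 = 44.88/6 = 7.480
Smallest n/ν is C4H8 → limiting reagent.
n(H2O) = (4/1) × 4.757 = 19.03 mol
mass = 19.03 × 18.02 = 342.9 g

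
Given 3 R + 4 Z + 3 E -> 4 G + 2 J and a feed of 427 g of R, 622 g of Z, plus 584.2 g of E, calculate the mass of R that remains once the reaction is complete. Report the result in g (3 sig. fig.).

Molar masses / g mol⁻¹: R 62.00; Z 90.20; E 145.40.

n(R) = 427.0 / 62.00 = 6.887 mol
n(Z) = 622.0 / 90.20 = 6.896 mol
n(E) = 584.2 / 145.40 = 4.018 mol
n/ν for R = 6.887/3 = 2.296
n/ν for Z = 6.896/4 = 1.724
n/ν for E = 4.018/3 = 1.339
Smallest n/ν is E → limiting reagent.
R consumed = (3/3) × 4.018 = 4.018 mol
R remaining = 6.887 − 4.018 = 2.869 mol
mass = 2.869 × 62.00 = 177.9 g

178 g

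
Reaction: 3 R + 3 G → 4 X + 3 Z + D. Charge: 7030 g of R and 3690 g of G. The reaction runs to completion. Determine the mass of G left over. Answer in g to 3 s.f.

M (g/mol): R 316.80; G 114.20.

n(R) = 7030 / 316.80 = 22.19 mol
n(G) = 3690 / 114.20 = 32.31 mol
n/ν → R: 7.397, G: 10.77; R is limiting.
G consumed = (3/3) × 22.19 = 22.19 mol
G remaining = 32.31 − 22.19 = 10.12 mol
mass = 10.12 × 114.20 = 1156 g

1160 g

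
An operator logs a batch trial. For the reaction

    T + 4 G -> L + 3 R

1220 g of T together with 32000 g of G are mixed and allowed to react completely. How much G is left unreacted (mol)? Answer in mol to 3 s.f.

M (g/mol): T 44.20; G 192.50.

n(T) = 1220 / 44.20 = 27.60 mol
n(G) = 32000 / 192.50 = 166.2 mol
n/ν → T: 27.60, G: 41.55; T is limiting.
G consumed = (4/1) × 27.60 = 110.4 mol
G remaining = 166.2 − 110.4 = 55.80 mol

55.8 mol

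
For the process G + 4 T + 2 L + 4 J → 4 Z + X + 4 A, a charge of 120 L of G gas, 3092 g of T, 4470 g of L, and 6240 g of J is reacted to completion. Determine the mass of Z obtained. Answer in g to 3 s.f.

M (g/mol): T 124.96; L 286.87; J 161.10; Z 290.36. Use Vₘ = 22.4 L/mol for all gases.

n(G) = 120.0 / 22.4 = 5.357 mol
n(T) = 3092 / 124.96 = 24.74 mol
n(L) = 4470 / 286.87 = 15.58 mol
n(J) = 6240 / 161.10 = 38.73 mol
n/ν for G = 5.357/1 = 5.357
n/ν for T = 24.74/4 = 6.185
n/ν for L = 15.58/2 = 7.790
n/ν for J = 38.73/4 = 9.683
Smallest n/ν is G → limiting reagent.
n(Z) = (4/1) × 5.357 = 21.43 mol
mass = 21.43 × 290.36 = 6222 g

6220 g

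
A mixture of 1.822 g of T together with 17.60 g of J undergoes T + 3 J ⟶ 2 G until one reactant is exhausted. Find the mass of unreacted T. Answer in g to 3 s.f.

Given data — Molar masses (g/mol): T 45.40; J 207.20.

0.537 g

n(T) = 1.822 / 45.40 = 0.04013 mol
n(J) = 17.60 / 207.20 = 0.08494 mol
n/ν for T = 0.04013/1 = 0.04013
n/ν for J = 0.08494/3 = 0.02831
Smallest n/ν is J → limiting reagent.
T consumed = (1/3) × 0.08494 = 0.02831 mol
T remaining = 0.04013 − 0.02831 = 0.01182 mol
mass = 0.01182 × 45.40 = 0.5366 g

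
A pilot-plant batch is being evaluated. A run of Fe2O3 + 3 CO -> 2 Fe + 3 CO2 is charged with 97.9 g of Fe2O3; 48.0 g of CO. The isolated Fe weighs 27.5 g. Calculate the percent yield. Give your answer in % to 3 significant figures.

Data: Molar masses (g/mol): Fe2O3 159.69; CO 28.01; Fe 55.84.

43.1 %

n(Fe2O3) = 97.90 / 159.69 = 0.6131 mol
n(CO) = 48.00 / 28.01 = 1.714 mol
n/ν → Fe2O3: 0.6131, CO: 0.5713; CO is limiting.
theoretical n(Fe) = (2/3) × 1.714 = 1.143 mol → 63.83 g
% yield = 27.5 / 63.83 × 100 = 43.08 %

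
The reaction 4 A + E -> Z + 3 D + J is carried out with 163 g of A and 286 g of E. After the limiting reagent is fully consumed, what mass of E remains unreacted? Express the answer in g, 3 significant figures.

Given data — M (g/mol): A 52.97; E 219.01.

118 g

n(A) = 163.0 / 52.97 = 3.077 mol
n(E) = 286.0 / 219.01 = 1.306 mol
n/ν for A = 3.077/4 = 0.7693
n/ν for E = 1.306/1 = 1.306
Smallest n/ν is A → limiting reagent.
E consumed = (1/4) × 3.077 = 0.7693 mol
E remaining = 1.306 − 0.7693 = 0.5367 mol
mass = 0.5367 × 219.01 = 117.5 g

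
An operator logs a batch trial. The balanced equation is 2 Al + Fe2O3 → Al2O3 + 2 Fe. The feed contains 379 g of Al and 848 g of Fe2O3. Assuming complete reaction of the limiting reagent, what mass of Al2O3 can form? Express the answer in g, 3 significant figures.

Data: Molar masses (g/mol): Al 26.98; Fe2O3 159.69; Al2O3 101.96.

n(Al) = 379.0 / 26.98 = 14.05 mol
n(Fe2O3) = 848.0 / 159.69 = 5.310 mol
n/ν for Al = 14.05/2 = 7.025
n/ν for Fe2O3 = 5.310/1 = 5.310
Smallest n/ν is Fe2O3 → limiting reagent.
n(Al2O3) = (1/1) × 5.310 = 5.310 mol
mass = 5.310 × 101.96 = 541.4 g

541 g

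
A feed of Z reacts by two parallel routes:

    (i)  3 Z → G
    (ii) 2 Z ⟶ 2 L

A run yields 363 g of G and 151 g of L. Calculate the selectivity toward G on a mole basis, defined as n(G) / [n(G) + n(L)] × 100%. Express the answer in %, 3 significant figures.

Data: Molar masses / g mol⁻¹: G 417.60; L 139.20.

n(G) = 363 / 417.60 = 0.8693 mol
n(L) = 151 / 139.20 = 1.085 mol
selectivity = 0.8693/(0.8693+1.085) × 100 = 44.48 %

44.5 %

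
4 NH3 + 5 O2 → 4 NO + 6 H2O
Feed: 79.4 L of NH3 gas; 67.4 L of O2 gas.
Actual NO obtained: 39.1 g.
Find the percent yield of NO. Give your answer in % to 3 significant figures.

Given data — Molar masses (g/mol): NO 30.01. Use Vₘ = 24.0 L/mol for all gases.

n(NH3) = 79.40 / 24.0 = 3.308 mol
n(O2) = 67.40 / 24.0 = 2.808 mol
n/ν → NH3: 0.8270, O2: 0.5616; O2 is limiting.
theoretical n(NO) = (4/5) × 2.808 = 2.246 mol → 67.40 g
% yield = 39.1 / 67.40 × 100 = 58.01 %

58.0 %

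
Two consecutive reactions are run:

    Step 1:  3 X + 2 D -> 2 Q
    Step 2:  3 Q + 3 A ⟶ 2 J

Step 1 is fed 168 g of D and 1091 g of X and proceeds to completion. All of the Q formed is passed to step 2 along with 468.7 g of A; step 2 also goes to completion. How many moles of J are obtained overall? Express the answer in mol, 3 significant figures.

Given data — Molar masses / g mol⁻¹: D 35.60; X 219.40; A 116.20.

2.21 mol

Step 1:
n(D) = 168.0 / 35.60 = 4.719 mol
n(X) = 1091 / 219.40 = 4.973 mol
n/ν → D: 2.360, X: 1.658; X is limiting.
n(Q) produced = (2/3) × 4.973 = 3.315 mol
Step 2:
n(Q) available = 3.315 mol
n(A) = 468.7 / 116.20 = 4.034 mol
n/ν → Q: 1.105, A: 1.345; Q is limiting.
n(J) = (2/3) × 3.315 = 2.210 mol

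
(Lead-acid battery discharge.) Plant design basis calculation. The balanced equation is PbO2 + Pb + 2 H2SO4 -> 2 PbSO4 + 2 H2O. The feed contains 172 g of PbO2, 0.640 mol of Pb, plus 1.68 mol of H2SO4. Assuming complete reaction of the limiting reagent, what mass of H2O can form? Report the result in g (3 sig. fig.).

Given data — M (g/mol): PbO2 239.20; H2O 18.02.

n(PbO2) = 172.0 / 239.20 = 0.7191 mol
n(Pb) = 0.6400 mol
n(H2SO4) = 1.680 mol
n/ν for PbO2 = 0.7191/1 = 0.7191
n/ν for Pb = 0.6400/1 = 0.6400
n/ν for H2SO4 = 1.680/2 = 0.8400
Smallest n/ν is Pb → limiting reagent.
n(H2O) = (2/1) × 0.6400 = 1.280 mol
mass = 1.280 × 18.02 = 23.07 g

23.1 g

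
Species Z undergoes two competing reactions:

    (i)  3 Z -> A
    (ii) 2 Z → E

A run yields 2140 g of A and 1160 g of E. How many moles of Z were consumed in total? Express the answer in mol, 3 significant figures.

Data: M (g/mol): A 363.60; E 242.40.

27.2 mol

n(A) = 2140 / 363.60 = 5.886 mol
n(E) = 1160 / 242.40 = 4.785 mol
n(Z) via (i) = (3/1)×5.886 = 17.66 mol
n(Z) via (ii) = (2/1)×4.785 = 9.570 mol
total n(Z) = 17.66 + 9.570 = 27.23 mol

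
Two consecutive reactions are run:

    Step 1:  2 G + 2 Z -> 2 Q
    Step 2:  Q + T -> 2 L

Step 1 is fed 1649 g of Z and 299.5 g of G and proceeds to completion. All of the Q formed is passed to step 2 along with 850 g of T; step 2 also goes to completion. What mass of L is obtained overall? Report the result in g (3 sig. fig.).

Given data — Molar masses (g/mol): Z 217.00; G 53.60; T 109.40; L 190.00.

Step 1:
n(Z) = 1649 / 217.00 = 7.599 mol
n(G) = 299.5 / 53.60 = 5.588 mol
n/ν → Z: 3.800, G: 2.794; G is limiting.
n(Q) produced = (2/2) × 5.588 = 5.588 mol
Step 2:
n(Q) available = 5.588 mol
n(T) = 850.0 / 109.40 = 7.770 mol
n/ν → Q: 5.588, T: 7.770; Q is limiting.
n(L) = (2/1) × 5.588 = 11.18 mol
mass = 11.18 × 190.00 = 2124 g

2120 g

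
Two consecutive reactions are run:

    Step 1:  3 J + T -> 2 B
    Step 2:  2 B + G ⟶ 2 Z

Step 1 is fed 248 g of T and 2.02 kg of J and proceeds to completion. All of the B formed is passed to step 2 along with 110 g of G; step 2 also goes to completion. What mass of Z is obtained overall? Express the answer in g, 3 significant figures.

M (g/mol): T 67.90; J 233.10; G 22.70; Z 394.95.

2280 g

Step 1:
n(T) = 248.0 / 67.90 = 3.652 mol
n(J) = 2.020×1000 / 233.10 = 8.666 mol
n/ν → T: 3.652, J: 2.889; J is limiting.
n(B) produced = (2/3) × 8.666 = 5.777 mol
Step 2:
n(B) available = 5.777 mol
n(G) = 110.0 / 22.70 = 4.846 mol
n/ν → B: 2.889, G: 4.846; B is limiting.
n(Z) = (2/2) × 5.777 = 5.777 mol
mass = 5.777 × 394.95 = 2282 g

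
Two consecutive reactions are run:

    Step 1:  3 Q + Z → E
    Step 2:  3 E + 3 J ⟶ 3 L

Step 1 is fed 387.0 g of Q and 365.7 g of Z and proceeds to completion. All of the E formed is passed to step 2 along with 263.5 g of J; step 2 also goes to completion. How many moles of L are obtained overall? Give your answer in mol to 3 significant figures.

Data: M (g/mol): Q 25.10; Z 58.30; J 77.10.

3.42 mol

Step 1:
n(Q) = 387.0 / 25.10 = 15.42 mol
n(Z) = 365.7 / 58.30 = 6.273 mol
n/ν → Q: 5.140, Z: 6.273; Q is limiting.
n(E) produced = (1/3) × 15.42 = 5.140 mol
Step 2:
n(E) available = 5.140 mol
n(J) = 263.5 / 77.10 = 3.418 mol
n/ν → E: 1.713, J: 1.139; J is limiting.
n(L) = (3/3) × 3.418 = 3.418 mol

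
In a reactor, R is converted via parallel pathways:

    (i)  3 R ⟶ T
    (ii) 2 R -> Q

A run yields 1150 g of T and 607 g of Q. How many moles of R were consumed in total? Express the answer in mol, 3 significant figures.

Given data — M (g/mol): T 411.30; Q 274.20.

12.8 mol

n(T) = 1150 / 411.30 = 2.796 mol
n(Q) = 607 / 274.20 = 2.214 mol
n(R) via (i) = (3/1)×2.796 = 8.388 mol
n(R) via (ii) = (2/1)×2.214 = 4.428 mol
total n(R) = 8.388 + 4.428 = 12.82 mol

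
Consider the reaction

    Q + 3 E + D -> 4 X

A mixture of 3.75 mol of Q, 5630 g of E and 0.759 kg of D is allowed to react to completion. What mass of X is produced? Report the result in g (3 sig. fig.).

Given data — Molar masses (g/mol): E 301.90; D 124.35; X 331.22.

n(Q) = 3.750 mol
n(E) = 5630 / 301.90 = 18.65 mol
n(D) = 0.7590×1000 / 124.35 = 6.104 mol
n/ν → Q: 3.750, E: 6.217, D: 6.104; Q is limiting.
n(X) = (4/1) × 3.750 = 15.00 mol
mass = 15.00 × 331.22 = 4968 g

4970 g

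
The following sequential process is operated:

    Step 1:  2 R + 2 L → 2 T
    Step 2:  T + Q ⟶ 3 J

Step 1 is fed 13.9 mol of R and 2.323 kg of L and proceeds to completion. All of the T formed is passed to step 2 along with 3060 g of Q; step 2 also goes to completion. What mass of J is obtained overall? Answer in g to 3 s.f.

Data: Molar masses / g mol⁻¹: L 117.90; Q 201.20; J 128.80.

Step 1:
n(R) = 13.90 mol
n(L) = 2.323×1000 / 117.90 = 19.70 mol
n/ν for R = 13.90/2 = 6.950
n/ν for L = 19.70/2 = 9.850
Smallest n/ν is R → limiting reagent.
n(T) produced = (2/2) × 13.90 = 13.90 mol
Step 2:
n(T) available = 13.90 mol
n(Q) = 3060 / 201.20 = 15.21 mol
n/ν for T = 13.90/1 = 13.90
n/ν for Q = 15.21/1 = 15.21
Smallest n/ν is T → limiting reagent.
n(J) = (3/1) × 13.90 = 41.70 mol
mass = 41.70 × 128.80 = 5371 g

5370 g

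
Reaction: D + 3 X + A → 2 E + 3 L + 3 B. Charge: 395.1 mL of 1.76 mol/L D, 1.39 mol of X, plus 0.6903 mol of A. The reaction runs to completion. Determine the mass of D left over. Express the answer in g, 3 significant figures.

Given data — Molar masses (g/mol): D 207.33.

48.1 g

n(D) = 1.76 × 395.1/1000 = 0.6954 mol
n(X) = 1.390 mol
n(A) = 0.6903 mol
n/ν → D: 0.6954, X: 0.4633, A: 0.6903; X is limiting.
D consumed = (1/3) × 1.390 = 0.4633 mol
D remaining = 0.6954 − 0.4633 = 0.2321 mol
mass = 0.2321 × 207.33 = 48.12 g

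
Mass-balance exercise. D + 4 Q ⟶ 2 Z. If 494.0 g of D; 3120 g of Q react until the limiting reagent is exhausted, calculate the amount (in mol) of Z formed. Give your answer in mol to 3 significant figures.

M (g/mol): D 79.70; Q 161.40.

9.67 mol

n(D) = 494.0 / 79.70 = 6.198 mol
n(Q) = 3120 / 161.40 = 19.33 mol
n/ν → D: 6.198, Q: 4.833; Q is limiting.
n(Z) = (2/4) × 19.33 = 9.665 mol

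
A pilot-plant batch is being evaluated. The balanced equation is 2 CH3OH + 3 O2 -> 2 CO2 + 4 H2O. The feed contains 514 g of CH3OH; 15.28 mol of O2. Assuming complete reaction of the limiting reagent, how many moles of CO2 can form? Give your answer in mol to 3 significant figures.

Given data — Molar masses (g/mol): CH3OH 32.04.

10.2 mol

n(CH3OH) = 514.0 / 32.04 = 16.04 mol
n(O2) = 15.28 mol
n/ν for CH3OH = 16.04/2 = 8.020
n/ν for O2 = 15.28/3 = 5.093
Smallest n/ν is O2 → limiting reagent.
n(CO2) = (2/3) × 15.28 = 10.19 mol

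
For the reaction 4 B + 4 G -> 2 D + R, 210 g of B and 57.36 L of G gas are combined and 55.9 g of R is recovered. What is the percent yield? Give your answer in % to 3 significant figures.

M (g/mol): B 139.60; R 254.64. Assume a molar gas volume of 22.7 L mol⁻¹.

58.4 %

n(B) = 210.0 / 139.60 = 1.504 mol
n(G) = 57.36 / 22.7 = 2.527 mol
n/ν for B = 1.504/4 = 0.3760
n/ν for G = 2.527/4 = 0.6318
Smallest n/ν is B → limiting reagent.
theoretical n(R) = (1/4) × 1.504 = 0.3760 mol → 95.74 g
% yield = 55.9 / 95.74 × 100 = 58.39 %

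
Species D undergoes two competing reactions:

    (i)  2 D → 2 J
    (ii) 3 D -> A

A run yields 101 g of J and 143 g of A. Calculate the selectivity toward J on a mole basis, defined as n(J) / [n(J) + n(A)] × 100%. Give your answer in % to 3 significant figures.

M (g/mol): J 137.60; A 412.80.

n(J) = 101 / 137.60 = 0.7340 mol
n(A) = 143 / 412.80 = 0.3464 mol
selectivity = 0.7340/(0.7340+0.3464) × 100 = 67.94 %

67.9 %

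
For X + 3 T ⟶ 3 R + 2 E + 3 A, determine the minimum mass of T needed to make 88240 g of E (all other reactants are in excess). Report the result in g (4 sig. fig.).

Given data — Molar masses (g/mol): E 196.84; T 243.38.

n(E) = 88240 / 196.84 = 448.3 mol
n(T) = (3/2) × 448.3 = 672.5 mol
mass = 672.5 × 243.38 = 163700 g

163700 g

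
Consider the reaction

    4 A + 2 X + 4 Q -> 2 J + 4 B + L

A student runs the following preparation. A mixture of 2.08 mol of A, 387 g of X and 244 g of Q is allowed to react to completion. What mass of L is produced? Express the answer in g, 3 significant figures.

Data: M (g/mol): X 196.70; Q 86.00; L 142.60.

74.2 g

n(A) = 2.080 mol
n(X) = 387.0 / 196.70 = 1.967 mol
n(Q) = 244.0 / 86.00 = 2.837 mol
n/ν → A: 0.5200, X: 0.9835, Q: 0.7093; A is limiting.
n(L) = (1/4) × 2.080 = 0.5200 mol
mass = 0.5200 × 142.60 = 74.15 g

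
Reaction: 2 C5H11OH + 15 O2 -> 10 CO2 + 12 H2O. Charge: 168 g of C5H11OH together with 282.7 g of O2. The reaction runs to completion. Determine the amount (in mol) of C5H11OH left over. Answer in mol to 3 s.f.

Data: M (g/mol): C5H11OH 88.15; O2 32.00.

0.728 mol

n(C5H11OH) = 168.0 / 88.15 = 1.906 mol
n(O2) = 282.7 / 32.00 = 8.834 mol
n/ν for C5H11OH = 1.906/2 = 0.9530
n/ν for O2 = 8.834/15 = 0.5889
Smallest n/ν is O2 → limiting reagent.
C5H11OH consumed = (2/15) × 8.834 = 1.178 mol
C5H11OH remaining = 1.906 − 1.178 = 0.7280 mol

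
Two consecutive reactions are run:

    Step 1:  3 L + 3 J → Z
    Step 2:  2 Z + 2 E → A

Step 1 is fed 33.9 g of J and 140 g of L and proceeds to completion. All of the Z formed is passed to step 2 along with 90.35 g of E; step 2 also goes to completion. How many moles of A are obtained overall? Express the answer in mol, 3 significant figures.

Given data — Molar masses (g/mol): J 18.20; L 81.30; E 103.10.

Step 1:
n(J) = 33.90 / 18.20 = 1.863 mol
n(L) = 140.0 / 81.30 = 1.722 mol
n/ν → J: 0.6210, L: 0.5740; L is limiting.
n(Z) produced = (1/3) × 1.722 = 0.5740 mol
Step 2:
n(Z) available = 0.5740 mol
n(E) = 90.35 / 103.10 = 0.8763 mol
n/ν → Z: 0.2870, E: 0.4382; Z is limiting.
n(A) = (1/2) × 0.5740 = 0.2870 mol

0.287 mol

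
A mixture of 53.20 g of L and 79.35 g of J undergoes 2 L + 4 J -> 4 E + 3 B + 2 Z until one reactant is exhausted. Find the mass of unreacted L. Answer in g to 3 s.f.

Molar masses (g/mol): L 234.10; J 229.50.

12.7 g

n(L) = 53.20 / 234.10 = 0.2273 mol
n(J) = 79.35 / 229.50 = 0.3458 mol
n/ν for L = 0.2273/2 = 0.1137
n/ν for J = 0.3458/4 = 0.08645
Smallest n/ν is J → limiting reagent.
L consumed = (2/4) × 0.3458 = 0.1729 mol
L remaining = 0.2273 − 0.1729 = 0.05440 mol
mass = 0.05440 × 234.10 = 12.74 g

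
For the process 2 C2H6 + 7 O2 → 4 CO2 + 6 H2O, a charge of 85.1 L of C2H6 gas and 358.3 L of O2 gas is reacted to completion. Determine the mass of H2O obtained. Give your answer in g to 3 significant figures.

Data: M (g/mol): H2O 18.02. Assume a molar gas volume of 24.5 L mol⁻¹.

188 g

n(C2H6) = 85.10 / 24.5 = 3.473 mol
n(O2) = 358.3 / 24.5 = 14.62 mol
n/ν → C2H6: 1.737, O2: 2.089; C2H6 is limiting.
n(H2O) = (6/2) × 3.473 = 10.42 mol
mass = 10.42 × 18.02 = 187.8 g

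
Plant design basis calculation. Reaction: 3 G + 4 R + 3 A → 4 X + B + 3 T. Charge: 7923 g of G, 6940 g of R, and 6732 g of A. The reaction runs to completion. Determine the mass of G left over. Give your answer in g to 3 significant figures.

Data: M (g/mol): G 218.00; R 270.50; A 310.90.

3730 g

n(G) = 7923 / 218.00 = 36.34 mol
n(R) = 6940 / 270.50 = 25.66 mol
n(A) = 6732 / 310.90 = 21.65 mol
n/ν for G = 36.34/3 = 12.11
n/ν for R = 25.66/4 = 6.415
n/ν for A = 21.65/3 = 7.217
Smallest n/ν is R → limiting reagent.
G consumed = (3/4) × 25.66 = 19.25 mol
G remaining = 36.34 − 19.25 = 17.09 mol
mass = 17.09 × 218.00 = 3726 g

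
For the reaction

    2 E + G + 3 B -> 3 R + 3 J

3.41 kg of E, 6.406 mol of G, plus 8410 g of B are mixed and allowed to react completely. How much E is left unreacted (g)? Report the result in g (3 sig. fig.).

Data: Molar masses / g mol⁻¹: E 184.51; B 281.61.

n(E) = 3.410×1000 / 184.51 = 18.48 mol
n(G) = 6.406 mol
n(B) = 8410 / 281.61 = 29.86 mol
n/ν → E: 9.240, G: 6.406, B: 9.953; G is limiting.
E consumed = (2/1) × 6.406 = 12.81 mol
E remaining = 18.48 − 12.81 = 5.670 mol
mass = 5.670 × 184.51 = 1046 g

1050 g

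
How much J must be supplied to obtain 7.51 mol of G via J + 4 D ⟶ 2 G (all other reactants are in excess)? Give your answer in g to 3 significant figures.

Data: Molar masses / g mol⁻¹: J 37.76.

n(G) = 7.510 mol
n(J) = (1/2) × 7.510 = 3.755 mol
mass = 3.755 × 37.76 = 141.8 g

142 g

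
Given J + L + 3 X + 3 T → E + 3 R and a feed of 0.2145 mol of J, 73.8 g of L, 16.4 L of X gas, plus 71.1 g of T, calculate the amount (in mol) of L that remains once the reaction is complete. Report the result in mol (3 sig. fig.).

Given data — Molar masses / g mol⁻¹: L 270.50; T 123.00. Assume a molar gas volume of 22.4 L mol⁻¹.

n(J) = 0.2145 mol
n(L) = 73.80 / 270.50 = 0.2728 mol
n(X) = 16.40 / 22.4 = 0.7321 mol
n(T) = 71.10 / 123.00 = 0.5780 mol
n/ν for J = 0.2145/1 = 0.2145
n/ν for L = 0.2728/1 = 0.2728
n/ν for X = 0.7321/3 = 0.2440
n/ν for T = 0.5780/3 = 0.1927
Smallest n/ν is T → limiting reagent.
L consumed = (1/3) × 0.5780 = 0.1927 mol
L remaining = 0.2728 − 0.1927 = 0.08010 mol

0.0801 mol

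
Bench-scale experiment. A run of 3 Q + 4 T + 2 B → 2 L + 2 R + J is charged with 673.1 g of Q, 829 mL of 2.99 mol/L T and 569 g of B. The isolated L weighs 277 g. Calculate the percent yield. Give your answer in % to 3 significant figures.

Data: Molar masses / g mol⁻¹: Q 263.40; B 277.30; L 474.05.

n(Q) = 673.1 / 263.40 = 2.555 mol
n(T) = 2.99 × 829.0/1000 = 2.479 mol
n(B) = 569.0 / 277.30 = 2.052 mol
n/ν → Q: 0.8517, T: 0.6198, B: 1.026; T is limiting.
theoretical n(L) = (2/4) × 2.479 = 1.240 mol → 587.8 g
% yield = 277 / 587.8 × 100 = 47.12 %

47.1 %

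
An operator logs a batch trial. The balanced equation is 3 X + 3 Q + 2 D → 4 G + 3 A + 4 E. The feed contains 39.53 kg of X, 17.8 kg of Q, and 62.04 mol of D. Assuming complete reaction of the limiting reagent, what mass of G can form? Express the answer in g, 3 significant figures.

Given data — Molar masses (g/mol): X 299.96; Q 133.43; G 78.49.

9740 g

n(X) = 39.53×1000 / 299.96 = 131.8 mol
n(Q) = 17.80×1000 / 133.43 = 133.4 mol
n(D) = 62.04 mol
n/ν for X = 131.8/3 = 43.93
n/ν for Q = 133.4/3 = 44.47
n/ν for D = 62.04/2 = 31.02
Smallest n/ν is D → limiting reagent.
n(G) = (4/2) × 62.04 = 124.1 mol
mass = 124.1 × 78.49 = 9741 g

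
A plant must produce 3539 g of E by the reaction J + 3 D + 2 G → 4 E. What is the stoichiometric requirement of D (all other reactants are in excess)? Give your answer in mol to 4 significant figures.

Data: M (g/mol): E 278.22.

9.540 mol

n(E) = 3539 / 278.22 = 12.72 mol
n(D) = (3/4) × 12.72 = 9.540 mol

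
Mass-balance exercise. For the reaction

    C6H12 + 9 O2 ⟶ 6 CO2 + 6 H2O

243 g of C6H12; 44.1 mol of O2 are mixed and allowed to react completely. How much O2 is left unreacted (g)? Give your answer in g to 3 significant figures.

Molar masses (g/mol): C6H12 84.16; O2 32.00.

580 g

n(C6H12) = 243.0 / 84.16 = 2.887 mol
n(O2) = 44.10 mol
n/ν for C6H12 = 2.887/1 = 2.887
n/ν for O2 = 44.10/9 = 4.900
Smallest n/ν is C6H12 → limiting reagent.
O2 consumed = (9/1) × 2.887 = 25.98 mol
O2 remaining = 44.10 − 25.98 = 18.12 mol
mass = 18.12 × 32.00 = 579.8 g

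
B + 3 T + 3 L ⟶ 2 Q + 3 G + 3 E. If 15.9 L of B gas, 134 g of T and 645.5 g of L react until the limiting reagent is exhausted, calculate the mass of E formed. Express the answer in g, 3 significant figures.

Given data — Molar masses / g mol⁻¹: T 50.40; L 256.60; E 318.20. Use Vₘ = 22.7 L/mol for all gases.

n(B) = 15.90 / 22.7 = 0.7004 mol
n(T) = 134.0 / 50.40 = 2.659 mol
n(L) = 645.5 / 256.60 = 2.516 mol
n/ν → B: 0.7004, T: 0.8863, L: 0.8387; B is limiting.
n(E) = (3/1) × 0.7004 = 2.101 mol
mass = 2.101 × 318.20 = 668.5 g

669 g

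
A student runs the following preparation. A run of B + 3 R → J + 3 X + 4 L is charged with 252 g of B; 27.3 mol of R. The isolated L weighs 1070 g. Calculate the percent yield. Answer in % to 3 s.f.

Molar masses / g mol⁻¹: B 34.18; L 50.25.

72.2 %

n(B) = 252.0 / 34.18 = 7.373 mol
n(R) = 27.30 mol
n/ν for B = 7.373/1 = 7.373
n/ν for R = 27.30/3 = 9.100
Smallest n/ν is B → limiting reagent.
theoretical n(L) = (4/1) × 7.373 = 29.49 mol → 1482 g
% yield = 1070 / 1482 × 100 = 72.20 %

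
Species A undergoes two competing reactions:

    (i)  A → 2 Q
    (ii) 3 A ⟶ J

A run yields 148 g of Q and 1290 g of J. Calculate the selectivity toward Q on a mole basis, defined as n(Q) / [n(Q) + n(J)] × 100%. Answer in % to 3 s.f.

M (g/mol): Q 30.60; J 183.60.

40.8 %

n(Q) = 148 / 30.60 = 4.837 mol
n(J) = 1290 / 183.60 = 7.026 mol
selectivity = 4.837/(4.837+7.026) × 100 = 40.77 %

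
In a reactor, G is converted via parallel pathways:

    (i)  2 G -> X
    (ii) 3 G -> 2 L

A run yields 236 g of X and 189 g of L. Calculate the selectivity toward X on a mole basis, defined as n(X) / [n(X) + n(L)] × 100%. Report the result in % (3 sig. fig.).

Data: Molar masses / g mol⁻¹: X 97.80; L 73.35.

n(X) = 236 / 97.80 = 2.413 mol
n(L) = 189 / 73.35 = 2.577 mol
selectivity = 2.413/(2.413+2.577) × 100 = 48.36 %

48.4 %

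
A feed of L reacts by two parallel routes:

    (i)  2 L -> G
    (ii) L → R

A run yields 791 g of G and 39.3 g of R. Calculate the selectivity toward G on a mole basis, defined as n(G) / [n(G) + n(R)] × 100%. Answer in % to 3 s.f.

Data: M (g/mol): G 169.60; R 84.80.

91.0 %

n(G) = 791 / 169.60 = 4.664 mol
n(R) = 39.3 / 84.80 = 0.4634 mol
selectivity = 4.664/(4.664+0.4634) × 100 = 90.96 %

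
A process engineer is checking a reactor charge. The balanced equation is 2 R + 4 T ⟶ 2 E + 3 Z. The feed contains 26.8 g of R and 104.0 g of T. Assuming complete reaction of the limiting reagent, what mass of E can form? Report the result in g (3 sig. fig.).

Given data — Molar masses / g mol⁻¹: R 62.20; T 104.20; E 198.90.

n(R) = 26.80 / 62.20 = 0.4309 mol
n(T) = 104.0 / 104.20 = 0.9981 mol
n/ν for R = 0.4309/2 = 0.2155
n/ν for T = 0.9981/4 = 0.2495
Smallest n/ν is R → limiting reagent.
n(E) = (2/2) × 0.4309 = 0.4309 mol
mass = 0.4309 × 198.90 = 85.71 g

85.7 g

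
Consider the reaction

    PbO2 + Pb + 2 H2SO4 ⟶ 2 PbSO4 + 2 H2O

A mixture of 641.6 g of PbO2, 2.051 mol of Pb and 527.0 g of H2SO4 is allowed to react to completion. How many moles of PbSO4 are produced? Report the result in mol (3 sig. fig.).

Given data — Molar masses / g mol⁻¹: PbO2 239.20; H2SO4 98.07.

4.10 mol

n(PbO2) = 641.6 / 239.20 = 2.682 mol
n(Pb) = 2.051 mol
n(H2SO4) = 527.0 / 98.07 = 5.374 mol
n/ν → PbO2: 2.682, Pb: 2.051, H2SO4: 2.687; Pb is limiting.
n(PbSO4) = (2/1) × 2.051 = 4.102 mol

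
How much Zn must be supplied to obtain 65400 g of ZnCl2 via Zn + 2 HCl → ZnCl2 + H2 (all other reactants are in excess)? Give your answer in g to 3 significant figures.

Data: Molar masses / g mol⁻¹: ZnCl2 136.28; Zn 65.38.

n(ZnCl2) = 65400 / 136.28 = 479.9 mol
n(Zn) = (1/1) × 479.9 = 479.9 mol
mass = 479.9 × 65.38 = 31380 g

31400 g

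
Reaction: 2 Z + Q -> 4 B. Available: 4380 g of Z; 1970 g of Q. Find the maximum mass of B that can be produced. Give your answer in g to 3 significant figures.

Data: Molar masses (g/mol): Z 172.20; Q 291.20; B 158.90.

n(Z) = 4380 / 172.20 = 25.44 mol
n(Q) = 1970 / 291.20 = 6.765 mol
n/ν → Z: 12.72, Q: 6.765; Q is limiting.
n(B) = (4/1) × 6.765 = 27.06 mol
mass = 27.06 × 158.90 = 4300 g

4300 g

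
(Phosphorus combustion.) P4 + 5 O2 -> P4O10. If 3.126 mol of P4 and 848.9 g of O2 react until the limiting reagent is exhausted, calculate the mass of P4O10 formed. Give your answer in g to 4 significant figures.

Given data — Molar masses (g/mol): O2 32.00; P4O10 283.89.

887.4 g

n(P4) = 3.126 mol
n(O2) = 848.9 / 32.00 = 26.53 mol
n/ν → P4: 3.126, O2: 5.306; P4 is limiting.
n(P4O10) = (1/1) × 3.126 = 3.126 mol
mass = 3.126 × 283.89 = 887.4 g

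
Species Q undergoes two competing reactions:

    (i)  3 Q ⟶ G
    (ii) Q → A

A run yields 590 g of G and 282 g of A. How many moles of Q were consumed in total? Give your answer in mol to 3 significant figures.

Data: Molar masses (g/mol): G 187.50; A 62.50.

14.0 mol

n(G) = 590 / 187.50 = 3.147 mol
n(A) = 282 / 62.50 = 4.512 mol
n(Q) via (i) = (3/1)×3.147 = 9.441 mol
n(Q) via (ii) = (1/1)×4.512 = 4.512 mol
total n(Q) = 9.441 + 4.512 = 13.95 mol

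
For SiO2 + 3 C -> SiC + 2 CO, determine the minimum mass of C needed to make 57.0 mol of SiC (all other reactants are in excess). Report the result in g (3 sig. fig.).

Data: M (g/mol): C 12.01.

n(SiC) = 57.00 mol
n(C) = (3/1) × 57.00 = 171.0 mol
mass = 171.0 × 12.01 = 2054 g

2050 g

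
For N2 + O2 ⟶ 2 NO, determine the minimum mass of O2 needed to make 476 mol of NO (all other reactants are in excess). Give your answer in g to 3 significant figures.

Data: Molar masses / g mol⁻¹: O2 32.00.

n(NO) = 476.0 mol
n(O2) = (1/2) × 476.0 = 238.0 mol
mass = 238.0 × 32.00 = 7616 g

7620 g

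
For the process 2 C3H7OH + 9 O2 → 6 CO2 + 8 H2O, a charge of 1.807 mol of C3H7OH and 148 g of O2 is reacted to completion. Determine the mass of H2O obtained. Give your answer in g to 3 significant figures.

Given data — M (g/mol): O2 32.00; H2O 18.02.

n(C3H7OH) = 1.807 mol
n(O2) = 148.0 / 32.00 = 4.625 mol
n/ν → C3H7OH: 0.9035, O2: 0.5139; O2 is limiting.
n(H2O) = (8/9) × 4.625 = 4.111 mol
mass = 4.111 × 18.02 = 74.08 g

74.1 g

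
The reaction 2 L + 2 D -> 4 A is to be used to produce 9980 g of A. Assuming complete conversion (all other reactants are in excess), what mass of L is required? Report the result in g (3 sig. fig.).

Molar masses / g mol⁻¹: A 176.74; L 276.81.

n(A) = 9980 / 176.74 = 56.47 mol
n(L) = (2/4) × 56.47 = 28.24 mol
mass = 28.24 × 276.81 = 7817 g

7820 g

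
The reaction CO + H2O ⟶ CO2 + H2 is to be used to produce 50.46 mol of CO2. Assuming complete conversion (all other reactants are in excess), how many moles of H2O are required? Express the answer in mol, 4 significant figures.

n(CO2) = 50.46 mol
n(H2O) = (1/1) × 50.46 = 50.46 mol

50.46 mol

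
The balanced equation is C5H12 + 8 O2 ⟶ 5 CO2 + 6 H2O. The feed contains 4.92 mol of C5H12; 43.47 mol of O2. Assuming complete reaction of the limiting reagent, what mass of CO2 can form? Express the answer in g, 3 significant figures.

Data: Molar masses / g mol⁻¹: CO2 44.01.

1080 g

n(C5H12) = 4.920 mol
n(O2) = 43.47 mol
n/ν → C5H12: 4.920, O2: 5.434; C5H12 is limiting.
n(CO2) = (5/1) × 4.920 = 24.60 mol
mass = 24.60 × 44.01 = 1083 g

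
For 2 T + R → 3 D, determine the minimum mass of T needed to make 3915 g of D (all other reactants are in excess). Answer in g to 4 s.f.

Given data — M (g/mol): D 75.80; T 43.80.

1508 g

n(D) = 3915 / 75.80 = 51.65 mol
n(T) = (2/3) × 51.65 = 34.43 mol
mass = 34.43 × 43.80 = 1508 g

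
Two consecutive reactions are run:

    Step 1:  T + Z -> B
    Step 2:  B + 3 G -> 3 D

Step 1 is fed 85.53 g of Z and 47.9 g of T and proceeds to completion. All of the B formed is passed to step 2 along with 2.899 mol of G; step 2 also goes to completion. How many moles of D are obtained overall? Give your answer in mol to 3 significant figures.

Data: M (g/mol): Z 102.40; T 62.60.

Step 1:
n(Z) = 85.53 / 102.40 = 0.8353 mol
n(T) = 47.90 / 62.60 = 0.7652 mol
n/ν → Z: 0.8353, T: 0.7652; T is limiting.
n(B) produced = (1/1) × 0.7652 = 0.7652 mol
Step 2:
n(B) available = 0.7652 mol
n(G) = 2.899 mol
n/ν → B: 0.7652, G: 0.9663; B is limiting.
n(D) = (3/1) × 0.7652 = 2.296 mol

2.30 mol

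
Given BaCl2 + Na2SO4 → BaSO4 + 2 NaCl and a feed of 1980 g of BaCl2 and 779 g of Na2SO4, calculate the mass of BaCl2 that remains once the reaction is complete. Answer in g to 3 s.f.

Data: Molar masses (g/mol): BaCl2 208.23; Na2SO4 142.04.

n(BaCl2) = 1980 / 208.23 = 9.509 mol
n(Na2SO4) = 779.0 / 142.04 = 5.484 mol
n/ν for BaCl2 = 9.509/1 = 9.509
n/ν for Na2SO4 = 5.484/1 = 5.484
Smallest n/ν is Na2SO4 → limiting reagent.
BaCl2 consumed = (1/1) × 5.484 = 5.484 mol
BaCl2 remaining = 9.509 − 5.484 = 4.025 mol
mass = 4.025 × 208.23 = 838.1 g

838 g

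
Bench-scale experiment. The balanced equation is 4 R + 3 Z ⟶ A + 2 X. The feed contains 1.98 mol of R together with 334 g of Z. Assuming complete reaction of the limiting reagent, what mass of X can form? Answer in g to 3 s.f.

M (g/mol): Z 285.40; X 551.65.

n(R) = 1.980 mol
n(Z) = 334.0 / 285.40 = 1.170 mol
n/ν for R = 1.980/4 = 0.4950
n/ν for Z = 1.170/3 = 0.3900
Smallest n/ν is Z → limiting reagent.
n(X) = (2/3) × 1.170 = 0.7800 mol
mass = 0.7800 × 551.65 = 430.3 g

430 g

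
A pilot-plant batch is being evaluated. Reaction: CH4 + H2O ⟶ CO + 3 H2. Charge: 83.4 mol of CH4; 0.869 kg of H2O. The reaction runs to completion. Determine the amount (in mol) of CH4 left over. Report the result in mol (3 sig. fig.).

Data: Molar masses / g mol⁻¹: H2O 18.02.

n(CH4) = 83.40 mol
n(H2O) = 0.8690×1000 / 18.02 = 48.22 mol
n/ν for CH4 = 83.40/1 = 83.40
n/ν for H2O = 48.22/1 = 48.22
Smallest n/ν is H2O → limiting reagent.
CH4 consumed = (1/1) × 48.22 = 48.22 mol
CH4 remaining = 83.40 − 48.22 = 35.18 mol

35.2 mol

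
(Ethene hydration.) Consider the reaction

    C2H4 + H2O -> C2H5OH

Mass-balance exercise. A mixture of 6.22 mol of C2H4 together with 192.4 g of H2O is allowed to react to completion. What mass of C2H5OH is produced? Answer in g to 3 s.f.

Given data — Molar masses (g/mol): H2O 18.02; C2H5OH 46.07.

n(C2H4) = 6.220 mol
n(H2O) = 192.4 / 18.02 = 10.68 mol
n/ν for C2H4 = 6.220/1 = 6.220
n/ν for H2O = 10.68/1 = 10.68
Smallest n/ν is C2H4 → limiting reagent.
n(C2H5OH) = (1/1) × 6.220 = 6.220 mol
mass = 6.220 × 46.07 = 286.6 g

287 g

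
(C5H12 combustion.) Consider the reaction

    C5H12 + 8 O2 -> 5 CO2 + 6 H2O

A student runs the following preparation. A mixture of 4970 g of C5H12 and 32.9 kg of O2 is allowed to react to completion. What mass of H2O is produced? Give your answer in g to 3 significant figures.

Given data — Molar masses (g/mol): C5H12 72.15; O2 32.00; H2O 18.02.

7450 g

n(C5H12) = 4970 / 72.15 = 68.88 mol
n(O2) = 32.90×1000 / 32.00 = 1028 mol
n/ν for C5H12 = 68.88/1 = 68.88
n/ν for O2 = 1028/8 = 128.5
Smallest n/ν is C5H12 → limiting reagent.
n(H2O) = (6/1) × 68.88 = 413.3 mol
mass = 413.3 × 18.02 = 7448 g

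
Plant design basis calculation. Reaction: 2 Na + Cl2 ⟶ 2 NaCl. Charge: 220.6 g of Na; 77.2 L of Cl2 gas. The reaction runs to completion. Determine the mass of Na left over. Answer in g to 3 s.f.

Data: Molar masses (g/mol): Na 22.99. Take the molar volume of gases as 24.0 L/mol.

72.7 g

n(Na) = 220.6 / 22.99 = 9.595 mol
n(Cl2) = 77.20 / 24.0 = 3.217 mol
n/ν for Na = 9.595/2 = 4.798
n/ν for Cl2 = 3.217/1 = 3.217
Smallest n/ν is Cl2 → limiting reagent.
Na consumed = (2/1) × 3.217 = 6.434 mol
Na remaining = 9.595 − 6.434 = 3.161 mol
mass = 3.161 × 22.99 = 72.67 g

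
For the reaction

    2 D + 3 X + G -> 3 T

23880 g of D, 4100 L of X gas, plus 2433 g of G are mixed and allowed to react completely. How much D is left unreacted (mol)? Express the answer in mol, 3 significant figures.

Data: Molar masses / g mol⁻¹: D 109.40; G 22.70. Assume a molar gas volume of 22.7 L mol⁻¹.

97.9 mol

n(D) = 23880 / 109.40 = 218.3 mol
n(X) = 4100 / 22.7 = 180.6 mol
n(G) = 2433 / 22.70 = 107.2 mol
n/ν → D: 109.2, X: 60.20, G: 107.2; X is limiting.
D consumed = (2/3) × 180.6 = 120.4 mol
D remaining = 218.3 − 120.4 = 97.90 mol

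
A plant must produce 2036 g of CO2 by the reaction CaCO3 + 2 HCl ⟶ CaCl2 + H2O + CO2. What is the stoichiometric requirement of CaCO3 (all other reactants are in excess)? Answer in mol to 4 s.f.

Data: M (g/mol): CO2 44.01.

46.26 mol

n(CO2) = 2036 / 44.01 = 46.26 mol
n(CaCO3) = (1/1) × 46.26 = 46.26 mol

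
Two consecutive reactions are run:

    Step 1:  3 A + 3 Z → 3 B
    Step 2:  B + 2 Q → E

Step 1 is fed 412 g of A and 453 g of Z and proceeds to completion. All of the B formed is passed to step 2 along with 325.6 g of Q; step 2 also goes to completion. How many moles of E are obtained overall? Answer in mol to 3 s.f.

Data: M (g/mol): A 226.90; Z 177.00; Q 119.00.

Step 1:
n(A) = 412.0 / 226.90 = 1.816 mol
n(Z) = 453.0 / 177.00 = 2.559 mol
n/ν for A = 1.816/3 = 0.6053
n/ν for Z = 2.559/3 = 0.8530
Smallest n/ν is A → limiting reagent.
n(B) produced = (3/3) × 1.816 = 1.816 mol
Step 2:
n(B) available = 1.816 mol
n(Q) = 325.6 / 119.00 = 2.736 mol
n/ν for B = 1.816/1 = 1.816
n/ν for Q = 2.736/2 = 1.368
Smallest n/ν is Q → limiting reagent.
n(E) = (1/2) × 2.736 = 1.368 mol

1.37 mol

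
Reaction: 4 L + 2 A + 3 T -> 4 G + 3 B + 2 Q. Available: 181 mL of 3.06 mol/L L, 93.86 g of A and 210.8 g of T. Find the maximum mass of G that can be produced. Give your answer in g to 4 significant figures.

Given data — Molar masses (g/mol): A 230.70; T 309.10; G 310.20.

171.8 g

n(L) = 3.06 × 181.0/1000 = 0.5539 mol
n(A) = 93.86 / 230.70 = 0.4068 mol
n(T) = 210.8 / 309.10 = 0.6820 mol
n/ν → L: 0.1385, A: 0.2034, T: 0.2273; L is limiting.
n(G) = (4/4) × 0.5539 = 0.5539 mol
mass = 0.5539 × 310.20 = 171.8 g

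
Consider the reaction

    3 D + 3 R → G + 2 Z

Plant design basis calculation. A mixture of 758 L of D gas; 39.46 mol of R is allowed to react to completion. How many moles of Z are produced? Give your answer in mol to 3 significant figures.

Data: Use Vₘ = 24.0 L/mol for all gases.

n(D) = 758.0 / 24.0 = 31.58 mol
n(R) = 39.46 mol
n/ν → D: 10.53, R: 13.15; D is limiting.
n(Z) = (2/3) × 31.58 = 21.05 mol

21.1 mol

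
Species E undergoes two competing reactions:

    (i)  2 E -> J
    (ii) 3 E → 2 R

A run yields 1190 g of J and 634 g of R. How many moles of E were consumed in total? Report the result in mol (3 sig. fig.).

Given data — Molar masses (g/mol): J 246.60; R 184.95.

n(J) = 1190 / 246.60 = 4.826 mol
n(R) = 634 / 184.95 = 3.428 mol
n(E) via (i) = (2/1)×4.826 = 9.652 mol
n(E) via (ii) = (3/2)×3.428 = 5.142 mol
total n(E) = 9.652 + 5.142 = 14.79 mol

14.8 mol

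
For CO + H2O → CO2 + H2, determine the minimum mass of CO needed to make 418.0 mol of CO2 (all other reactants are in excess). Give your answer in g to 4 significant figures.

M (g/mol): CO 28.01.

n(CO2) = 418.0 mol
n(CO) = (1/1) × 418.0 = 418.0 mol
mass = 418.0 × 28.01 = 11710 g

11710 g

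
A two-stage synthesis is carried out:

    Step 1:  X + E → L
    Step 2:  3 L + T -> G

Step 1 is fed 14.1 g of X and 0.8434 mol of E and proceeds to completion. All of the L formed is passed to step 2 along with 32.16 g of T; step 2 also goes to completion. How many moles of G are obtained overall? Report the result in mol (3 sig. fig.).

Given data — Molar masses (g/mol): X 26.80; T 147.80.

0.175 mol

Step 1:
n(X) = 14.10 / 26.80 = 0.5261 mol
n(E) = 0.8434 mol
n/ν → X: 0.5261, E: 0.8434; X is limiting.
n(L) produced = (1/1) × 0.5261 = 0.5261 mol
Step 2:
n(L) available = 0.5261 mol
n(T) = 32.16 / 147.80 = 0.2176 mol
n/ν → L: 0.1754, T: 0.2176; L is limiting.
n(G) = (1/3) × 0.5261 = 0.1754 mol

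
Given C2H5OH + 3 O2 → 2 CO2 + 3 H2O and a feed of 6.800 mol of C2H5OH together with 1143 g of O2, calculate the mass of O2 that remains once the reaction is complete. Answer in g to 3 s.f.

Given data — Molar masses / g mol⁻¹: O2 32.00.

n(C2H5OH) = 6.800 mol
n(O2) = 1143 / 32.00 = 35.72 mol
n/ν for C2H5OH = 6.800/1 = 6.800
n/ν for O2 = 35.72/3 = 11.91
Smallest n/ν is C2H5OH → limiting reagent.
O2 consumed = (3/1) × 6.800 = 20.40 mol
O2 remaining = 35.72 − 20.40 = 15.32 mol
mass = 15.32 × 32.00 = 490.2 g

490 g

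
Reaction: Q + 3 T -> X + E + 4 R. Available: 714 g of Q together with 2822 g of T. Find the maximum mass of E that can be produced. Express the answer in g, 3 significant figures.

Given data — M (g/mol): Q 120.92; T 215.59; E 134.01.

585 g

n(Q) = 714.0 / 120.92 = 5.905 mol
n(T) = 2822 / 215.59 = 13.09 mol
n/ν for Q = 5.905/1 = 5.905
n/ν for T = 13.09/3 = 4.363
Smallest n/ν is T → limiting reagent.
n(E) = (1/3) × 13.09 = 4.363 mol
mass = 4.363 × 134.01 = 584.7 g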